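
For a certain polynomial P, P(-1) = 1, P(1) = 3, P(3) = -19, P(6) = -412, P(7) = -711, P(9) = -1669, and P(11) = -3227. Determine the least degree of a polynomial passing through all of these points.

3

Divided differences on the nodes -1, 1, 3, 6, 7, 9, 11:
  order 0: 1  3  -19  -412  -711  -1669  -3227
  order 1: 1  -11  -131  -299  -479  -779
  order 2: -3  -24  -42  -60  -75
  order 3: -3  -3  -3  -3
  order 4: 0  0  0
  order 5: 0  0
  order 6: 0
The order-3 divided differences are all -3 (nonzero) and every higher order vanishes, so the data lies on a polynomial of degree exactly 3.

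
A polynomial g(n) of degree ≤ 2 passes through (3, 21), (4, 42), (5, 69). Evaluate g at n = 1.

Write g(n) = an^2 + bn + c. Substituting each data point gives a linear system:
  9a + 3b + c = 21
  16a + 4b + c = 42
  25a + 5b + c = 69
Solving the system yields a = 3, b = 0, c = -6.
So g(n) = 3n^2 - 6.
Then g(1) = -3.

-3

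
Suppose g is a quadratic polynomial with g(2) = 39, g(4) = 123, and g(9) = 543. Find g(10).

Using the Lagrange interpolation formula with nodes 2, 4, 9:
  L_0(t) = (t - 4)(t - 9) / 14
  L_1(t) = (t - 2)(t - 9) / -10
  L_2(t) = (t - 2)(t - 4) / 35
Then g(t) = 39·L_0(t) + 123·L_1(t) + 543·L_2(t).
Expanding and collecting terms gives g(t) = 6t^2 + 6t + 3.
Evaluating at t = 10: g(10) = 663.

663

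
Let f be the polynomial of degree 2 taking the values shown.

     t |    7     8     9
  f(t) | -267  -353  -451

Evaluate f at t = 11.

Write f(t) = at^2 + bt + c. Substituting each data point gives a linear system:
  49a + 7b + c = -267
  64a + 8b + c = -353
  81a + 9b + c = -451
Solving the system yields a = -6, b = 4, c = -1.
So f(t) = -6t² + 4t - 1.
Then f(11) = -683.

-683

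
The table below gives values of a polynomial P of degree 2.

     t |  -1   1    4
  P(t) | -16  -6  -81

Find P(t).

P(t) = -6t^2 + 5t - 5

Using the Lagrange interpolation formula with nodes -1, 1, 4:
  L_0(t) = (t - 1)(t - 4) / 10
  L_1(t) = (t + 1)(t - 4) / -6
  L_2(t) = (t + 1)(t - 1) / 15
Then P(t) = -16·L_0(t) - 6·L_1(t) - 81·L_2(t).
Expanding and collecting terms gives P(t) = -6t^2 + 5t - 5.
Check: P(-1) = -16. ✓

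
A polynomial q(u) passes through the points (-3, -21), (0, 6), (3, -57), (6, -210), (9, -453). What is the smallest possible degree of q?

Forward differences of the values at u = -3, 0, 3, 6, 9:
  q  : -21  6  -57  -210  -453
  Δ  : 27  -63  -153  -243
  Δ^2: -90  -90  -90
  Δ^3: 0  0
  Δ^4: 0
The second differences are constant (-90) and nonzero, while all higher differences vanish, so the minimal degree is 2.

2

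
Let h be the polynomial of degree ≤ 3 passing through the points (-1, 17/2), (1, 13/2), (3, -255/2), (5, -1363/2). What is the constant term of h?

6

Write h(x) = ax^3 + bx^2 + cx + d. Substituting each data point gives a linear system:
  -a + b - c + d = 17/2
  a + b + c + d = 13/2
  27a + 9b + 3c + d = -255/2
  125a + 25b + 5c + d = -1363/2
Solving the system yields a = -6, b = 3/2, c = 5, d = 6.
So h(x) = -6x^3 + (3/2)x^2 + 5x + 6.
The constant term is 6.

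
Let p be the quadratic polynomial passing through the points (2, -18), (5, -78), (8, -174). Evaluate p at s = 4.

Using the Lagrange interpolation formula with nodes 2, 5, 8:
  L_0(s) = (s - 5)(s - 8) / 18
  L_1(s) = (s - 2)(s - 8) / -9
  L_2(s) = (s - 2)(s - 5) / 18
Then p(s) = -18·L_0(s) - 78·L_1(s) - 174·L_2(s).
Expanding and collecting terms gives p(s) = -2s² - 6s + 2.
Evaluating at s = 4: p(4) = -54.

-54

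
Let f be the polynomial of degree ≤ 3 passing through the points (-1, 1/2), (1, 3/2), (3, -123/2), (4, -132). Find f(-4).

Using the Lagrange interpolation formula with nodes -1, 1, 3, 4:
  L_0(s) = (s - 1)(s - 3)(s - 4) / -40
  L_1(s) = (s + 1)(s - 3)(s - 4) / 12
  L_2(s) = (s + 1)(s - 1)(s - 4) / -8
  L_3(s) = (s + 1)(s - 1)(s - 3) / 15
Then f(s) = 1/2·L_0(s) + 3/2·L_1(s) - 123/2·L_2(s) - 132·L_3(s).
Expanding and collecting terms gives f(s) = -s^3 - 5s^2 + (3/2)s + 6.
Evaluating at s = -4: f(-4) = -16.

-16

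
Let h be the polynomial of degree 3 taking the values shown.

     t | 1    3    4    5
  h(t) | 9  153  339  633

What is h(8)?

2403

Write h(t) = at^3 + bt^2 + ct + d. Substituting each data point gives a linear system:
  a + b + c + d = 9
  27a + 9b + 3c + d = 153
  64a + 16b + 4c + d = 339
  125a + 25b + 5c + d = 633
Solving the system yields a = 4, b = 6, c = -4, d = 3.
So h(t) = 4t^3 + 6t^2 - 4t + 3.
Then h(8) = 2403.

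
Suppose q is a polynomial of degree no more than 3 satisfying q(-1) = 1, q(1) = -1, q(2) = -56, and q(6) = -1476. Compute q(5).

Write q(u) = au^3 + bu^2 + cu + d. Substituting each data point gives a linear system:
  -a + b - c + d = 1
  a + b + c + d = -1
  8a + 4b + 2c + d = -56
  216a + 36b + 6c + d = -1476
Solving the system yields a = -6, b = -6, c = 5, d = 6.
So q(u) = -6u^3 - 6u^2 + 5u + 6.
Then q(5) = -869.

-869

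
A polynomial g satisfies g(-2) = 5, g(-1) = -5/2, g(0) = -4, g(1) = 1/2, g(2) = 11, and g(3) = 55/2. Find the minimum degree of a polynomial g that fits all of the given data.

Forward differences of the values at u = -2, -1, 0, 1, 2, 3:
  g  : 5  -5/2  -4  1/2  11  55/2
  Δ  : -15/2  -3/2  9/2  21/2  33/2
  Δ^2: 6  6  6  6
  Δ^3: 0  0  0
  Δ^4: 0  0
  Δ^5: 0
The second differences are constant (6) and nonzero, while all higher differences vanish, so the minimal degree is 2.

2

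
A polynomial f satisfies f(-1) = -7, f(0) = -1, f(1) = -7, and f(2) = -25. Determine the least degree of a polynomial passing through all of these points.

2

Forward differences of the values at n = -1, 0, 1, 2:
  f  : -7  -1  -7  -25
  Δ  : 6  -6  -18
  Δ^2: -12  -12
  Δ^3: 0
The second differences are constant (-12) and nonzero, while all higher differences vanish, so the minimal degree is 2.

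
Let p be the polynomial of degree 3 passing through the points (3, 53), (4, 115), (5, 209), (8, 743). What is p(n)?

Write p(n) = an^3 + bn^2 + cn + d. Substituting each data point gives a linear system:
  27a + 9b + 3c + d = 53
  64a + 16b + 4c + d = 115
  125a + 25b + 5c + d = 209
  512a + 64b + 8c + d = 743
Solving the system yields a = 1, b = 4, c = -3, d = -1.
So p(n) = n³ + 4n² - 3n - 1.
Check: p(3) = 53. ✓

p(n) = n^3 + 4n^2 - 3n - 1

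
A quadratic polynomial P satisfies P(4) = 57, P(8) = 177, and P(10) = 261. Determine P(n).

P(n) = 2n^2 + 6n + 1

Write P(n) = an^2 + bn + c. Substituting each data point gives a linear system:
  16a + 4b + c = 57
  64a + 8b + c = 177
  100a + 10b + c = 261
Solving the system yields a = 2, b = 6, c = 1.
So P(n) = 2n² + 6n + 1.
Check: P(10) = 261. ✓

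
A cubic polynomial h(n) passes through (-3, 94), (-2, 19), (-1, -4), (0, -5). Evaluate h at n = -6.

Forward differences of the values at n = -3, -2, -1, 0:
  h  : 94  19  -4  -5
  Δ  : -75  -23  -1
  Δ^2: 52  22
  Δ^3: -30
The third differences are constant, confirming degree 3.
Interpolating (Newton forward form) and evaluating at n = -6 gives h(-6) = 931.

931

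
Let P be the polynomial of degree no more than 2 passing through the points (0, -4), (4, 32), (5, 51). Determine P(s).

Using the Lagrange interpolation formula with nodes 0, 4, 5:
  L_0(s) = (s - 4)(s - 5) / 20
  L_1(s) = s(s - 5) / -4
  L_2(s) = s(s - 4) / 5
Then P(s) = -4·L_0(s) + 32·L_1(s) + 51·L_2(s).
Expanding and collecting terms gives P(s) = 2s² + s - 4.
Check: P(4) = 32. ✓

P(s) = 2s^2 + s - 4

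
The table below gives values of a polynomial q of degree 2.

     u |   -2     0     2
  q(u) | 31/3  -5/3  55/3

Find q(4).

Write q(u) = au^2 + bu + c. Substituting each data point gives a linear system:
  4a - 2b + c = 31/3
  c = -5/3
  4a + 2b + c = 55/3
Solving the system yields a = 4, b = 2, c = -5/3.
So q(u) = 4u^2 + 2u - 5/3.
Then q(4) = 211/3.

211/3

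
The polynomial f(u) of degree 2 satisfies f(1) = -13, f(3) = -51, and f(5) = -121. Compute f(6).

Forward differences of the values at u = 1, 3, 5:
  f  : -13  -51  -121
  Δ  : -38  -70
  Δ^2: -32
The second differences are constant, confirming degree 2.
Interpolating (Newton forward form) and evaluating at u = 6 gives f(6) = -168.

-168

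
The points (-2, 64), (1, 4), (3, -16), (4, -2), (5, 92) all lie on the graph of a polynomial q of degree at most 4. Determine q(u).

Write q(u) = au^4 + bu^3 + cu^2 + du + e. Substituting each data point gives a linear system:
  16a - 8b + 4c - 2d + e = 64
  a + b + c + d + e = 4
  81a + 27b + 9c + 3d + e = -16
  256a + 64b + 16c + 4d + e = -2
  625a + 125b + 25c + 5d + e = 92
Solving the system yields a = 1, b = -5, c = 3, d = 3, e = 2.
So q(u) = u^4 - 5u^3 + 3u^2 + 3u + 2.
Check: q(1) = 4. ✓

q(u) = u^4 - 5u^3 + 3u^2 + 3u + 2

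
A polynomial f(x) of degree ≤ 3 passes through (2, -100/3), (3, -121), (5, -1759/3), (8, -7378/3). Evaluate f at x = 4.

Write f(x) = ax^3 + bx^2 + cx + d. Substituting each data point gives a linear system:
  8a + 4b + 2c + d = -100/3
  27a + 9b + 3c + d = -121
  125a + 25b + 5c + d = -1759/3
  512a + 64b + 8c + d = -7378/3
Solving the system yields a = -5, b = 5/3, c = -1, d = 2.
So f(x) = -5x^3 + (5/3)x^2 - x + 2.
Then f(4) = -886/3.

-886/3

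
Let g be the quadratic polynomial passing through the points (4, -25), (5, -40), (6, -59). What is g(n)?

Write g(n) = an^2 + bn + c. Substituting each data point gives a linear system:
  16a + 4b + c = -25
  25a + 5b + c = -40
  36a + 6b + c = -59
Solving the system yields a = -2, b = 3, c = -5.
So g(n) = -2n² + 3n - 5.
Check: g(4) = -25. ✓

g(n) = -2n^2 + 3n - 5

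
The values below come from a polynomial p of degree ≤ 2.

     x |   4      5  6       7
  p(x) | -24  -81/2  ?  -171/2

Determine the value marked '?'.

-61

The 3 known points determine the degree-2 polynomial uniquely.
Write p(x) = ax^2 + bx + c. Substituting each data point gives a linear system:
  16a + 4b + c = -24
  25a + 5b + c = -81/2
  49a + 7b + c = -171/2
Solving the system yields a = -2, b = 3/2, c = 2.
So p(x) = -2x² + (3/2)x + 2.
Then p(6) = -61.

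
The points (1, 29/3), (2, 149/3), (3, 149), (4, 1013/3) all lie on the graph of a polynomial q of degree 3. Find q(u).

Write q(u) = au^3 + bu^2 + cu + d. Substituting each data point gives a linear system:
  a + b + c + d = 29/3
  8a + 4b + 2c + d = 149/3
  27a + 9b + 3c + d = 149
  64a + 16b + 4c + d = 1013/3
Solving the system yields a = 5, b = -1/3, c = 6, d = -1.
So q(u) = 5u^3 - (1/3)u^2 + 6u - 1.
Check: q(3) = 149. ✓

q(u) = 5u^3 - (1/3)u^2 + 6u - 1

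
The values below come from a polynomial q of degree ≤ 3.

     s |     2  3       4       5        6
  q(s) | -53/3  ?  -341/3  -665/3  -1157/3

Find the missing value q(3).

-149/3

The 4 known points determine the degree-3 polynomial uniquely.
Write q(s) = as^3 + bs^2 + cs + d. Substituting each data point gives a linear system:
  8a + 4b + 2c + d = -53/3
  64a + 16b + 4c + d = -341/3
  125a + 25b + 5c + d = -665/3
  216a + 36b + 6c + d = -1157/3
Solving the system yields a = -2, b = 2, c = -4, d = -5/3.
So q(s) = -2s^3 + 2s^2 - 4s - 5/3.
Then q(3) = -149/3.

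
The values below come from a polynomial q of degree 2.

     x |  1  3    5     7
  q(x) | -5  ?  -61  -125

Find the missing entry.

-21

The 3 known points determine the degree-2 polynomial uniquely.
Write q(x) = ax^2 + bx + c. Substituting each data point gives a linear system:
  a + b + c = -5
  25a + 5b + c = -61
  49a + 7b + c = -125
Solving the system yields a = -3, b = 4, c = -6.
So q(x) = -3x^2 + 4x - 6.
Then q(3) = -21.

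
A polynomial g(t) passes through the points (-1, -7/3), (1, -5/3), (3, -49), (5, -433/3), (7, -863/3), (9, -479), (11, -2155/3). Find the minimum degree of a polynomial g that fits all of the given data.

Forward differences of the values at t = -1, 1, 3, 5, 7, 9, 11:
  g  : -7/3  -5/3  -49  -433/3  -863/3  -479  -2155/3
  Δ  : 2/3  -142/3  -286/3  -430/3  -574/3  -718/3
  Δ^2: -48  -48  -48  -48  -48
  Δ^3: 0  0  0  0
  Δ^4: 0  0  0
  Δ^5: 0  0
  Δ^6: 0
The second differences are constant (-48) and nonzero, while all higher differences vanish, so the minimal degree is 2.

2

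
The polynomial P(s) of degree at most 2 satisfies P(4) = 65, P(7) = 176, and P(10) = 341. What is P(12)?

Write P(s) = as^2 + bs + c. Substituting each data point gives a linear system:
  16a + 4b + c = 65
  49a + 7b + c = 176
  100a + 10b + c = 341
Solving the system yields a = 3, b = 4, c = 1.
So P(s) = 3s^2 + 4s + 1.
Then P(12) = 481.

481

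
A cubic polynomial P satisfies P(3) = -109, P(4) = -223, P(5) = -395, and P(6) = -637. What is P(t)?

Write P(t) = at^3 + bt^2 + ct + d. Substituting each data point gives a linear system:
  27a + 9b + 3c + d = -109
  64a + 16b + 4c + d = -223
  125a + 25b + 5c + d = -395
  216a + 36b + 6c + d = -637
Solving the system yields a = -2, b = -5, c = -5, d = 5.
So P(t) = -2t^3 - 5t^2 - 5t + 5.
Check: P(5) = -395. ✓

P(t) = -2t^3 - 5t^2 - 5t + 5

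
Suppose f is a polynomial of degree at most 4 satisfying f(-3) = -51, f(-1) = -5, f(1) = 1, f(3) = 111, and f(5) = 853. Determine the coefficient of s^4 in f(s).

Write f(s) = as^4 + bs^3 + cs^2 + ds + e. Substituting each data point gives a linear system:
  81a - 27b + 9c - 3d + e = -51
  a - b + c - d + e = -5
  a + b + c + d + e = 1
  81a + 27b + 9c + 3d + e = 111
  625a + 125b + 25c + 5d + e = 853
Solving the system yields a = 1, b = 3, c = -6, d = 0, e = 3.
So f(s) = s^4 + 3s^3 - 6s^2 + 3.
The leading coefficient is 1.

1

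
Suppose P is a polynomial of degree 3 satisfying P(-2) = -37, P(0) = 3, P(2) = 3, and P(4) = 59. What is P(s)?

Write P(s) = as^3 + bs^2 + cs + d. Substituting each data point gives a linear system:
  -8a + 4b - 2c + d = -37
  d = 3
  8a + 4b + 2c + d = 3
  64a + 16b + 4c + d = 59
Solving the system yields a = 2, b = -5, c = 2, d = 3.
So P(s) = 2s³ - 5s² + 2s + 3.
Check: P(2) = 3. ✓

P(s) = 2s^3 - 5s^2 + 2s + 3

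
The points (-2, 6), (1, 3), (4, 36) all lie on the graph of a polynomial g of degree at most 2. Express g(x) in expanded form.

Using the Lagrange interpolation formula with nodes -2, 1, 4:
  L_0(x) = (x - 1)(x - 4) / 18
  L_1(x) = (x + 2)(x - 4) / -9
  L_2(x) = (x + 2)(x - 1) / 18
Then g(x) = 6·L_0(x) + 3·L_1(x) + 36·L_2(x).
Expanding and collecting terms gives g(x) = 2x² + x.
Check: g(1) = 3. ✓

g(x) = 2x^2 + x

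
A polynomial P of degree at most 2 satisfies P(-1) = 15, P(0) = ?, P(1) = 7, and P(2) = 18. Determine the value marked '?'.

6

The 3 known points determine the degree-2 polynomial uniquely.
Write P(t) = at^2 + bt + c. Substituting each data point gives a linear system:
  a - b + c = 15
  a + b + c = 7
  4a + 2b + c = 18
Solving the system yields a = 5, b = -4, c = 6.
So P(t) = 5t^2 - 4t + 6.
Then P(0) = 6.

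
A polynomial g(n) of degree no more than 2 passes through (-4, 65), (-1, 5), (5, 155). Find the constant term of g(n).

5

Write g(n) = an^2 + bn + c. Substituting each data point gives a linear system:
  16a - 4b + c = 65
  a - b + c = 5
  25a + 5b + c = 155
Solving the system yields a = 5, b = 5, c = 5.
So g(n) = 5n^2 + 5n + 5.
The constant term is 5.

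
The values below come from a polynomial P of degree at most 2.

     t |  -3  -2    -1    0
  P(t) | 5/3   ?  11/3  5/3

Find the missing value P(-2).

11/3

On equispaced nodes a degree-2 polynomial has vanishing third forward difference, so
  - P(-3) + 3·P(-2) - 3·P(-1) + P(0) = 0.
Substituting the known values and solving for P(-2):
  3·P(-2) = 11
  P(-2) = 11/3.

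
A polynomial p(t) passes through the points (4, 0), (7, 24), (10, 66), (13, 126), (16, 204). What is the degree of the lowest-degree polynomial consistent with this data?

2

Forward differences of the values at t = 4, 7, 10, 13, 16:
  p  : 0  24  66  126  204
  Δ  : 24  42  60  78
  Δ^2: 18  18  18
  Δ^3: 0  0
  Δ^4: 0
The second differences are constant (18) and nonzero, while all higher differences vanish, so the minimal degree is 2.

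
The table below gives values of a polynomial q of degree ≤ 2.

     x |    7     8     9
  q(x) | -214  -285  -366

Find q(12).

-669

Using the Lagrange interpolation formula with nodes 7, 8, 9:
  L_0(x) = (x - 8)(x - 9) / 2
  L_1(x) = (x - 7)(x - 9) / -1
  L_2(x) = (x - 7)(x - 8) / 2
Then q(x) = -214·L_0(x) - 285·L_1(x) - 366·L_2(x).
Expanding and collecting terms gives q(x) = -5x^2 + 4x + 3.
Evaluating at x = 12: q(12) = -669.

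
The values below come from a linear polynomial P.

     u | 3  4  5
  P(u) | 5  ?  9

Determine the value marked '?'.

On equispaced nodes a degree-1 polynomial has vanishing second forward difference, so
  P(3) - 2·P(4) + P(5) = 0.
Substituting the known values and solving for P(4):
  -2·P(4) = -14
  P(4) = 7.

7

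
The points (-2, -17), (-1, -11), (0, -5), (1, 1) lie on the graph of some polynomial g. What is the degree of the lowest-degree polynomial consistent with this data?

Forward differences of the values at s = -2, -1, 0, 1:
  g  : -17  -11  -5  1
  Δ  : 6  6  6
  Δ^2: 0  0
  Δ^3: 0
The first differences are constant (6) and nonzero, while all higher differences vanish, so the minimal degree is 1.

1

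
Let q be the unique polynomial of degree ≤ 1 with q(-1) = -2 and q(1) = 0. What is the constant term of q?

-1

Write q(u) = au + b. Substituting each data point gives a linear system:
  -a + b = -2
  a + b = 0
Solving the system yields a = 1, b = -1.
So q(u) = u - 1.
The constant term is -1.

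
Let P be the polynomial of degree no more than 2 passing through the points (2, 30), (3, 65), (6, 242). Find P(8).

420

Using the Lagrange interpolation formula with nodes 2, 3, 6:
  L_0(s) = (s - 3)(s - 6) / 4
  L_1(s) = (s - 2)(s - 6) / -3
  L_2(s) = (s - 2)(s - 3) / 12
Then P(s) = 30·L_0(s) + 65·L_1(s) + 242·L_2(s).
Expanding and collecting terms gives P(s) = 6s^2 + 5s - 4.
Evaluating at s = 8: P(8) = 420.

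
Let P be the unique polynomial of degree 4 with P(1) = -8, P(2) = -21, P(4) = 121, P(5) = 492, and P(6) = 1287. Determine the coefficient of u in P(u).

Write P(u) = au^4 + bu^3 + cu^2 + du + e. Substituting each data point gives a linear system:
  a + b + c + d + e = -8
  16a + 8b + 4c + 2d + e = -21
  256a + 64b + 16c + 4d + e = 121
  625a + 125b + 25c + 5d + e = 492
  1296a + 216b + 36c + 6d + e = 1287
Solving the system yields a = 2, b = -6, c = 0, d = -1, e = -3.
So P(u) = 2u^4 - 6u^3 - u - 3.
The coefficient of u is -1.

-1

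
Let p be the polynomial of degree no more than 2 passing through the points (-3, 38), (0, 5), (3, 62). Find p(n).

Write p(n) = an^2 + bn + c. Substituting each data point gives a linear system:
  9a - 3b + c = 38
  c = 5
  9a + 3b + c = 62
Solving the system yields a = 5, b = 4, c = 5.
So p(n) = 5n^2 + 4n + 5.
Check: p(-3) = 38. ✓

p(n) = 5n^2 + 4n + 5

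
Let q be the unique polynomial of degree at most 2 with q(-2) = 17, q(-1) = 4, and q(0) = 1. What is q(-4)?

73

Using the Lagrange interpolation formula with nodes -2, -1, 0:
  L_0(x) = (x + 1)x / 2
  L_1(x) = (x + 2)x / -1
  L_2(x) = (x + 2)(x + 1) / 2
Then q(x) = 17·L_0(x) + 4·L_1(x) + 1·L_2(x).
Expanding and collecting terms gives q(x) = 5x^2 + 2x + 1.
Evaluating at x = -4: q(-4) = 73.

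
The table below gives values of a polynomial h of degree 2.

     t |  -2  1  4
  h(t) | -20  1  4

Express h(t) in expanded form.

Write h(t) = at^2 + bt + c. Substituting each data point gives a linear system:
  4a - 2b + c = -20
  a + b + c = 1
  16a + 4b + c = 4
Solving the system yields a = -1, b = 6, c = -4.
So h(t) = -t^2 + 6t - 4.
Check: h(1) = 1. ✓

h(t) = -t^2 + 6t - 4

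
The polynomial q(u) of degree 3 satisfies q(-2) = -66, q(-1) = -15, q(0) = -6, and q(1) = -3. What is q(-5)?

Forward differences of the values at u = -2, -1, 0, 1:
  q  : -66  -15  -6  -3
  Δ  : 51  9  3
  Δ^2: -42  -6
  Δ^3: 36
The third differences are constant, confirming degree 3.
Interpolating (Newton forward form) and evaluating at u = -5 gives q(-5) = -831.

-831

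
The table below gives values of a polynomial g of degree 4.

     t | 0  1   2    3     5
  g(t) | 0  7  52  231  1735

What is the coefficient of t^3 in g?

Write g(t) = at^4 + bt^3 + ct^2 + dt + e. Substituting each data point gives a linear system:
  e = 0
  a + b + c + d + e = 7
  16a + 8b + 4c + 2d + e = 52
  81a + 27b + 9c + 3d + e = 231
  625a + 125b + 25c + 5d + e = 1735
Solving the system yields a = 3, b = -2, c = 4, d = 2, e = 0.
So g(t) = 3t^4 - 2t^3 + 4t^2 + 2t.
The coefficient of t^3 is -2.

-2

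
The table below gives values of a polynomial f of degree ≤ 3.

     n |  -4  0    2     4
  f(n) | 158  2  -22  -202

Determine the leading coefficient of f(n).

Write f(n) = an^3 + bn^2 + cn + d. Substituting each data point gives a linear system:
  -64a + 16b - 4c + d = 158
  d = 2
  8a + 4b + 2c + d = -22
  64a + 16b + 4c + d = -202
Solving the system yields a = -3, b = -3/2, c = 3, d = 2.
So f(n) = -3n³ - (3/2)n² + 3n + 2.
The leading coefficient is -3.

-3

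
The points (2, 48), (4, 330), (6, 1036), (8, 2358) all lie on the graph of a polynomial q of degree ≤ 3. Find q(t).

Using the Lagrange interpolation formula with nodes 2, 4, 6, 8:
  L_0(t) = (t - 4)(t - 6)(t - 8) / -48
  L_1(t) = (t - 2)(t - 6)(t - 8) / 16
  L_2(t) = (t - 2)(t - 4)(t - 8) / -16
  L_3(t) = (t - 2)(t - 4)(t - 6) / 48
Then q(t) = 48·L_0(t) + 330·L_1(t) + 1036·L_2(t) + 2358·L_3(t).
Expanding and collecting terms gives q(t) = 4t^3 + 5t^2 - t - 2.
Check: q(8) = 2358. ✓

q(t) = 4t^3 + 5t^2 - t - 2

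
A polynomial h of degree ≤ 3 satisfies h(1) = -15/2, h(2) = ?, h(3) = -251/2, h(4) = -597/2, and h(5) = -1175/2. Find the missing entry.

The 4 known points determine the degree-3 polynomial uniquely.
Write h(s) = as^3 + bs^2 + cs + d. Substituting each data point gives a linear system:
  a + b + c + d = -15/2
  27a + 9b + 3c + d = -251/2
  64a + 16b + 4c + d = -597/2
  125a + 25b + 5c + d = -1175/2
Solving the system yields a = -5, b = 2, c = -2, d = -5/2.
So h(s) = -5s³ + 2s² - 2s - 5/2.
Then h(2) = -77/2.

-77/2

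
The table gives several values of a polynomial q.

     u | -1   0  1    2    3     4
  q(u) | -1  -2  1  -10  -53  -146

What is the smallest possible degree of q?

Forward differences of the values at u = -1, 0, 1, 2, 3, 4:
  q  : -1  -2  1  -10  -53  -146
  Δ  : -1  3  -11  -43  -93
  Δ^2: 4  -14  -32  -50
  Δ^3: -18  -18  -18
  Δ^4: 0  0
  Δ^5: 0
The third differences are constant (-18) and nonzero, while all higher differences vanish, so the minimal degree is 3.

3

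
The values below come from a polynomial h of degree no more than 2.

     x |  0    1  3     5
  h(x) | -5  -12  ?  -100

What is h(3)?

The 3 known points determine the degree-2 polynomial uniquely.
Write h(x) = ax^2 + bx + c. Substituting each data point gives a linear system:
  c = -5
  a + b + c = -12
  25a + 5b + c = -100
Solving the system yields a = -3, b = -4, c = -5.
So h(x) = -3x^2 - 4x - 5.
Then h(3) = -44.

-44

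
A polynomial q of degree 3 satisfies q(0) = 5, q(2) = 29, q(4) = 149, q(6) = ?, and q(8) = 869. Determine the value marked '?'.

The 4 known points determine the degree-3 polynomial uniquely.
Write q(u) = au^3 + bu^2 + cu + d. Substituting each data point gives a linear system:
  d = 5
  8a + 4b + 2c + d = 29
  64a + 16b + 4c + d = 149
  512a + 64b + 8c + d = 869
Solving the system yields a = 1, b = 6, c = -4, d = 5.
So q(u) = u³ + 6u² - 4u + 5.
Then q(6) = 413.

413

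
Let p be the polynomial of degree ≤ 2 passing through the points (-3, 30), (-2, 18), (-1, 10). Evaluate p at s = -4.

Using the Lagrange interpolation formula with nodes -3, -2, -1:
  L_0(s) = (s + 2)(s + 1) / 2
  L_1(s) = (s + 3)(s + 1) / -1
  L_2(s) = (s + 3)(s + 2) / 2
Then p(s) = 30·L_0(s) + 18·L_1(s) + 10·L_2(s).
Expanding and collecting terms gives p(s) = 2s^2 - 2s + 6.
Evaluating at s = -4: p(-4) = 46.

46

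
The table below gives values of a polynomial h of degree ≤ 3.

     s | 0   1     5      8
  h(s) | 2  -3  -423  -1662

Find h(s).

h(s) = -3s^3 - 2s^2 + 2

Using the Lagrange interpolation formula with nodes 0, 1, 5, 8:
  L_0(s) = (s - 1)(s - 5)(s - 8) / -40
  L_1(s) = s(s - 5)(s - 8) / 28
  L_2(s) = s(s - 1)(s - 8) / -60
  L_3(s) = s(s - 1)(s - 5) / 168
Then h(s) = 2·L_0(s) - 3·L_1(s) - 423·L_2(s) - 1662·L_3(s).
Expanding and collecting terms gives h(s) = -3s^3 - 2s^2 + 2.
Check: h(1) = -3. ✓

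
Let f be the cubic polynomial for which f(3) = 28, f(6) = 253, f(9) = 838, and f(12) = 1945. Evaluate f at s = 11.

1508

Using the Lagrange interpolation formula with nodes 3, 6, 9, 12:
  L_0(s) = (s - 6)(s - 9)(s - 12) / -162
  L_1(s) = (s - 3)(s - 9)(s - 12) / 54
  L_2(s) = (s - 3)(s - 6)(s - 12) / -54
  L_3(s) = (s - 3)(s - 6)(s - 9) / 162
Then f(s) = 28·L_0(s) + 253·L_1(s) + 838·L_2(s) + 1945·L_3(s).
Expanding and collecting terms gives f(s) = s³ + 2s² - 6s + 1.
Evaluating at s = 11: f(11) = 1508.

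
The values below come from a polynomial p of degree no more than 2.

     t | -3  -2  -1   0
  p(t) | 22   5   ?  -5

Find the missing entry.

The 3 known points determine the degree-2 polynomial uniquely.
Write p(t) = at^2 + bt + c. Substituting each data point gives a linear system:
  9a - 3b + c = 22
  4a - 2b + c = 5
  c = -5
Solving the system yields a = 4, b = 3, c = -5.
So p(t) = 4t^2 + 3t - 5.
Then p(-1) = -4.

-4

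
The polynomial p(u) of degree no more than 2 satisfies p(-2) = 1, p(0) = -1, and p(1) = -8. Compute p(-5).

Write p(u) = au^2 + bu + c. Substituting each data point gives a linear system:
  4a - 2b + c = 1
  c = -1
  a + b + c = -8
Solving the system yields a = -2, b = -5, c = -1.
So p(u) = -2u^2 - 5u - 1.
Then p(-5) = -26.

-26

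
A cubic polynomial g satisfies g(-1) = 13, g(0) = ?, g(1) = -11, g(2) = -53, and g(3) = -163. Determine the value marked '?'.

The 4 known points determine the degree-3 polynomial uniquely.
Write g(x) = ax^3 + bx^2 + cx + d. Substituting each data point gives a linear system:
  -a + b - c + d = 13
  a + b + c + d = -11
  8a + 4b + 2c + d = -53
  27a + 9b + 3c + d = -163
Solving the system yields a = -6, b = 2, c = -6, d = -1.
So g(x) = -6x^3 + 2x^2 - 6x - 1.
Then g(0) = -1.

-1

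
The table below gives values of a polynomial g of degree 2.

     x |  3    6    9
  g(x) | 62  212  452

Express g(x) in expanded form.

Write g(x) = ax^2 + bx + c. Substituting each data point gives a linear system:
  9a + 3b + c = 62
  36a + 6b + c = 212
  81a + 9b + c = 452
Solving the system yields a = 5, b = 5, c = 2.
So g(x) = 5x² + 5x + 2.
Check: g(6) = 212. ✓

g(x) = 5x^2 + 5x + 2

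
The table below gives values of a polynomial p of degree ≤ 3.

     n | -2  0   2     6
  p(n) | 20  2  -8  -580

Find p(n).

p(n) = -3n^3 + n^2 + 5n + 2

Write p(n) = an^3 + bn^2 + cn + d. Substituting each data point gives a linear system:
  -8a + 4b - 2c + d = 20
  d = 2
  8a + 4b + 2c + d = -8
  216a + 36b + 6c + d = -580
Solving the system yields a = -3, b = 1, c = 5, d = 2.
So p(n) = -3n^3 + n^2 + 5n + 2.
Check: p(2) = -8. ✓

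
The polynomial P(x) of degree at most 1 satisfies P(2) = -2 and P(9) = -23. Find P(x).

Using the Lagrange interpolation formula with nodes 2, 9:
  L_0(x) = (x - 9) / -7
  L_1(x) = (x - 2) / 7
Then P(x) = -2·L_0(x) - 23·L_1(x).
Expanding and collecting terms gives P(x) = -3x + 4.
Check: P(2) = -2. ✓

P(x) = -3x + 4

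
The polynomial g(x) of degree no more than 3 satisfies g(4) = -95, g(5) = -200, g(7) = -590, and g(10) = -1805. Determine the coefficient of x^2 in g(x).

Write g(x) = ax^3 + bx^2 + cx + d. Substituting each data point gives a linear system:
  64a + 16b + 4c + d = -95
  125a + 25b + 5c + d = -200
  343a + 49b + 7c + d = -590
  1000a + 100b + 10c + d = -1805
Solving the system yields a = -2, b = 2, c = -1, d = 5.
So g(x) = -2x³ + 2x² - x + 5.
The coefficient of x^2 is 2.

2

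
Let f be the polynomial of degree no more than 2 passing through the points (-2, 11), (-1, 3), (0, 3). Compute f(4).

83

Forward differences of the values at u = -2, -1, 0:
  f  : 11  3  3
  Δ  : -8  0
  Δ^2: 8
The second differences are constant, confirming degree 2.
Interpolating (Newton forward form) and evaluating at u = 4 gives f(4) = 83.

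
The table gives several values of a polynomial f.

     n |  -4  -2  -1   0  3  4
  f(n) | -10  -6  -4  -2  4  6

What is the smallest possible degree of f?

1

Divided differences on the nodes -4, -2, -1, 0, 3, 4:
  order 0: -10  -6  -4  -2  4  6
  order 1: 2  2  2  2  2
  order 2: 0  0  0  0
  order 3: 0  0  0
  order 4: 0  0
  order 5: 0
The order-1 divided differences are all 2 (nonzero) and every higher order vanishes, so the data lies on a polynomial of degree exactly 1.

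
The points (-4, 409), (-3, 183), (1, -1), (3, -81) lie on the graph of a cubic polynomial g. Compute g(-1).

7

Write g(x) = ax^3 + bx^2 + cx + d. Substituting each data point gives a linear system:
  -64a + 16b - 4c + d = 409
  -27a + 9b - 3c + d = 183
  a + b + c + d = -1
  27a + 9b + 3c + d = -81
Solving the system yields a = -5, b = 6, c = 1, d = -3.
So g(x) = -5x³ + 6x² + x - 3.
Then g(-1) = 7.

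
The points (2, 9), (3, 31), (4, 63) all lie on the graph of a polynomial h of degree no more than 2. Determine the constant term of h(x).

Write h(x) = ax^2 + bx + c. Substituting each data point gives a linear system:
  4a + 2b + c = 9
  9a + 3b + c = 31
  16a + 4b + c = 63
Solving the system yields a = 5, b = -3, c = -5.
So h(x) = 5x^2 - 3x - 5.
The constant term is -5.

-5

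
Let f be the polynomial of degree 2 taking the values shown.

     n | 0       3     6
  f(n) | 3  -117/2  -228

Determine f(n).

f(n) = -6n^2 - (5/2)n + 3

Using the Lagrange interpolation formula with nodes 0, 3, 6:
  L_0(n) = (n - 3)(n - 6) / 18
  L_1(n) = n(n - 6) / -9
  L_2(n) = n(n - 3) / 18
Then f(n) = 3·L_0(n) - 117/2·L_1(n) - 228·L_2(n).
Expanding and collecting terms gives f(n) = -6n^2 - (5/2)n + 3.
Check: f(0) = 3. ✓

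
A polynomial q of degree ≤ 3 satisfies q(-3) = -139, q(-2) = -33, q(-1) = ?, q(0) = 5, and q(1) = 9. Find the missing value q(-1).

3

The 4 known points determine the degree-3 polynomial uniquely.
Write q(x) = ax^3 + bx^2 + cx + d. Substituting each data point gives a linear system:
  -27a + 9b - 3c + d = -139
  -8a + 4b - 2c + d = -33
  d = 5
  a + b + c + d = 9
Solving the system yields a = 6, b = 1, c = -3, d = 5.
So q(x) = 6x^3 + x^2 - 3x + 5.
Then q(-1) = 3.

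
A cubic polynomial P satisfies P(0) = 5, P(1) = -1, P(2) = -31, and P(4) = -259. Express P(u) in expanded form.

Write P(u) = au^3 + bu^2 + cu + d. Substituting each data point gives a linear system:
  d = 5
  a + b + c + d = -1
  8a + 4b + 2c + d = -31
  64a + 16b + 4c + d = -259
Solving the system yields a = -4, b = 0, c = -2, d = 5.
So P(u) = -4u^3 - 2u + 5.
Check: P(4) = -259. ✓

P(u) = -4u^3 - 2u + 5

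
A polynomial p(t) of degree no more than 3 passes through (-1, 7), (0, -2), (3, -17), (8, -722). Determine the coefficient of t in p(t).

Write p(t) = at^3 + bt^2 + ct + d. Substituting each data point gives a linear system:
  -a + b - c + d = 7
  d = -2
  27a + 9b + 3c + d = -17
  512a + 64b + 8c + d = -722
Solving the system yields a = -2, b = 5, c = -2, d = -2.
So p(t) = -2t^3 + 5t^2 - 2t - 2.
The coefficient of t is -2.

-2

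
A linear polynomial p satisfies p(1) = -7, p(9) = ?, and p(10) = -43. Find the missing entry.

The 2 known points determine the degree-1 polynomial uniquely.
Write p(n) = an + b. Substituting each data point gives a linear system:
  a + b = -7
  10a + b = -43
Solving the system yields a = -4, b = -3.
So p(n) = -4n - 3.
Then p(9) = -39.

-39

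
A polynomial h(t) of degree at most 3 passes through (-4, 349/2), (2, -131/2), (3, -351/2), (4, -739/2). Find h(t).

h(t) = -4t^3 - 6t^2 - 4t - 3/2

Write h(t) = at^3 + bt^2 + ct + d. Substituting each data point gives a linear system:
  -64a + 16b - 4c + d = 349/2
  8a + 4b + 2c + d = -131/2
  27a + 9b + 3c + d = -351/2
  64a + 16b + 4c + d = -739/2
Solving the system yields a = -4, b = -6, c = -4, d = -3/2.
So h(t) = -4t^3 - 6t^2 - 4t - 3/2.
Check: h(3) = -351/2. ✓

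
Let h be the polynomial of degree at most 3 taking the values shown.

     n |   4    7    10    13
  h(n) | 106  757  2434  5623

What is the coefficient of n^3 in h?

Write h(n) = an^3 + bn^2 + cn + d. Substituting each data point gives a linear system:
  64a + 16b + 4c + d = 106
  343a + 49b + 7c + d = 757
  1000a + 100b + 10c + d = 2434
  2197a + 169b + 13c + d = 5623
Solving the system yields a = 3, b = -6, c = 4, d = -6.
So h(n) = 3n^3 - 6n^2 + 4n - 6.
The leading coefficient is 3.

3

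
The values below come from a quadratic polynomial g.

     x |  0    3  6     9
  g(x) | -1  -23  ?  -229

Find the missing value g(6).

-99

On equispaced nodes a degree-2 polynomial has vanishing third forward difference, so
  - g(0) + 3·g(3) - 3·g(6) + g(9) = 0.
Substituting the known values and solving for g(6):
  -3·g(6) = 297
  g(6) = -99.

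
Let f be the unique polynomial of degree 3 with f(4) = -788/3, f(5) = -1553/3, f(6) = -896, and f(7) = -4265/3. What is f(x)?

Write f(x) = ax^3 + bx^2 + cx + d. Substituting each data point gives a linear system:
  64a + 16b + 4c + d = -788/3
  125a + 25b + 5c + d = -1553/3
  216a + 36b + 6c + d = -896
  343a + 49b + 7c + d = -4265/3
Solving the system yields a = -4, b = -5/3, c = 4, d = 4.
So f(x) = -4x^3 - (5/3)x^2 + 4x + 4.
Check: f(6) = -896. ✓

f(x) = -4x^3 - (5/3)x^2 + 4x + 4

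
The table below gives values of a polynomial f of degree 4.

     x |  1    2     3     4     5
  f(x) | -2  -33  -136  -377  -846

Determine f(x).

f(x) = -x^4 - x^3 - 5x^2 + 6x - 1

Write f(x) = ax^4 + bx^3 + cx^2 + dx + e. Substituting each data point gives a linear system:
  a + b + c + d + e = -2
  16a + 8b + 4c + 2d + e = -33
  81a + 27b + 9c + 3d + e = -136
  256a + 64b + 16c + 4d + e = -377
  625a + 125b + 25c + 5d + e = -846
Solving the system yields a = -1, b = -1, c = -5, d = 6, e = -1.
So f(x) = -x^4 - x^3 - 5x^2 + 6x - 1.
Check: f(5) = -846. ✓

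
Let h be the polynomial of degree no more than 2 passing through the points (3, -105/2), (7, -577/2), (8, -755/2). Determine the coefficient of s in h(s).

Write h(s) = as^2 + bs + c. Substituting each data point gives a linear system:
  9a + 3b + c = -105/2
  49a + 7b + c = -577/2
  64a + 8b + c = -755/2
Solving the system yields a = -6, b = 1, c = -3/2.
So h(s) = -6s^2 + s - 3/2.
The coefficient of s is 1.

1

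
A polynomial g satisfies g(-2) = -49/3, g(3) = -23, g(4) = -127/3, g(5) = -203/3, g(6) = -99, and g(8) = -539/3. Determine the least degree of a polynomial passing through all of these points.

Divided differences on the nodes -2, 3, 4, 5, 6, 8:
  order 0: -49/3  -23  -127/3  -203/3  -99  -539/3
  order 1: -4/3  -58/3  -76/3  -94/3  -121/3
  order 2: -3  -3  -3  -3
  order 3: 0  0  0
  order 4: 0  0
  order 5: 0
The order-2 divided differences are all -3 (nonzero) and every higher order vanishes, so the data lies on a polynomial of degree exactly 2.

2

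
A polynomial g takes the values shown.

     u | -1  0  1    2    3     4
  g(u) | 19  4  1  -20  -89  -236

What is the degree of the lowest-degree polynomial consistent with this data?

Forward differences of the values at u = -1, 0, 1, 2, 3, 4:
  g  : 19  4  1  -20  -89  -236
  Δ  : -15  -3  -21  -69  -147
  Δ^2: 12  -18  -48  -78
  Δ^3: -30  -30  -30
  Δ^4: 0  0
  Δ^5: 0
The third differences are constant (-30) and nonzero, while all higher differences vanish, so the minimal degree is 3.

3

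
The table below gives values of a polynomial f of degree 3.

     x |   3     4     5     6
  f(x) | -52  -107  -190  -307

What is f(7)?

-464

Forward differences of the values at x = 3, 4, 5, 6:
  f  : -52  -107  -190  -307
  Δ  : -55  -83  -117
  Δ^2: -28  -34
  Δ^3: -6
The third differences are constant, confirming degree 3.
Interpolating (Newton forward form) and evaluating at x = 7 gives f(7) = -464.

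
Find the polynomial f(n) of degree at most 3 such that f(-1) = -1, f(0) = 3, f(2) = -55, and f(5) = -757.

f(n) = -5n^3 - 6n^2 + 3n + 3

Write f(n) = an^3 + bn^2 + cn + d. Substituting each data point gives a linear system:
  -a + b - c + d = -1
  d = 3
  8a + 4b + 2c + d = -55
  125a + 25b + 5c + d = -757
Solving the system yields a = -5, b = -6, c = 3, d = 3.
So f(n) = -5n^3 - 6n^2 + 3n + 3.
Check: f(2) = -55. ✓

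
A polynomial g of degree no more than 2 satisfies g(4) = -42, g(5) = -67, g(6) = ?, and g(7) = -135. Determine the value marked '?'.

-98

The 3 known points determine the degree-2 polynomial uniquely.
Write g(n) = an^2 + bn + c. Substituting each data point gives a linear system:
  16a + 4b + c = -42
  25a + 5b + c = -67
  49a + 7b + c = -135
Solving the system yields a = -3, b = 2, c = -2.
So g(n) = -3n^2 + 2n - 2.
Then g(6) = -98.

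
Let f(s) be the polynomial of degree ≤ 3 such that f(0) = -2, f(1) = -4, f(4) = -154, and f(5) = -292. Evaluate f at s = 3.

-68

Write f(s) = as^3 + bs^2 + cs + d. Substituting each data point gives a linear system:
  d = -2
  a + b + c + d = -4
  64a + 16b + 4c + d = -154
  125a + 25b + 5c + d = -292
Solving the system yields a = -2, b = -2, c = 2, d = -2.
So f(s) = -2s³ - 2s² + 2s - 2.
Then f(3) = -68.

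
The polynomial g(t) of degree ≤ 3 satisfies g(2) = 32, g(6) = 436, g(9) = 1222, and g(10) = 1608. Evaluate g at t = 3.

Using the Lagrange interpolation formula with nodes 2, 6, 9, 10:
  L_0(t) = (t - 6)(t - 9)(t - 10) / -224
  L_1(t) = (t - 2)(t - 9)(t - 10) / 48
  L_2(t) = (t - 2)(t - 6)(t - 10) / -21
  L_3(t) = (t - 2)(t - 6)(t - 9) / 32
Then g(t) = 32·L_0(t) + 436·L_1(t) + 1222·L_2(t) + 1608·L_3(t).
Expanding and collecting terms gives g(t) = t^3 + 6t^2 + t - 2.
Evaluating at t = 3: g(3) = 82.

82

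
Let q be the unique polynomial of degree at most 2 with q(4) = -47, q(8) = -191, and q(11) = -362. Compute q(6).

Using the Lagrange interpolation formula with nodes 4, 8, 11:
  L_0(s) = (s - 8)(s - 11) / 28
  L_1(s) = (s - 4)(s - 11) / -12
  L_2(s) = (s - 4)(s - 8) / 21
Then q(s) = -47·L_0(s) - 191·L_1(s) - 362·L_2(s).
Expanding and collecting terms gives q(s) = -3s² + 1.
Evaluating at s = 6: q(6) = -107.

-107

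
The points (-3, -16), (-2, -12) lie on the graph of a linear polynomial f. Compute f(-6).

-28

Write f(u) = au + b. Substituting each data point gives a linear system:
  -3a + b = -16
  -2a + b = -12
Solving the system yields a = 4, b = -4.
So f(u) = 4u - 4.
Then f(-6) = -28.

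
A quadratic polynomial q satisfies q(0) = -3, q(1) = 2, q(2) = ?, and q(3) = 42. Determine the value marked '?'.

17

On equispaced nodes a degree-2 polynomial has vanishing third forward difference, so
  - q(0) + 3·q(1) - 3·q(2) + q(3) = 0.
Substituting the known values and solving for q(2):
  -3·q(2) = -51
  q(2) = 17.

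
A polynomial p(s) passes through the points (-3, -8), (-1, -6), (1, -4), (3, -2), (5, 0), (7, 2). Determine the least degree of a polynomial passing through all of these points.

Forward differences of the values at s = -3, -1, 1, 3, 5, 7:
  p  : -8  -6  -4  -2  0  2
  Δ  : 2  2  2  2  2
  Δ^2: 0  0  0  0
  Δ^3: 0  0  0
  Δ^4: 0  0
  Δ^5: 0
The first differences are constant (2) and nonzero, while all higher differences vanish, so the minimal degree is 1.

1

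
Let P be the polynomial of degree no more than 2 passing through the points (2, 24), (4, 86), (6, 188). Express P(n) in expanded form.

P(n) = 5n^2 + n + 2

Write P(n) = an^2 + bn + c. Substituting each data point gives a linear system:
  4a + 2b + c = 24
  16a + 4b + c = 86
  36a + 6b + c = 188
Solving the system yields a = 5, b = 1, c = 2.
So P(n) = 5n² + n + 2.
Check: P(2) = 24. ✓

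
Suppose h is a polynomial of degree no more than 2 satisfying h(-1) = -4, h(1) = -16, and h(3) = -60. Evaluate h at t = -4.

Write h(t) = at^2 + bt + c. Substituting each data point gives a linear system:
  a - b + c = -4
  a + b + c = -16
  9a + 3b + c = -60
Solving the system yields a = -4, b = -6, c = -6.
So h(t) = -4t^2 - 6t - 6.
Then h(-4) = -46.

-46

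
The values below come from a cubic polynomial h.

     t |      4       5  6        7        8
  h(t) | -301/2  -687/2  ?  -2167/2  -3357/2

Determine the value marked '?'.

-1293/2

On equispaced nodes a degree-3 polynomial has vanishing fourth forward difference, so
  h(4) - 4·h(5) + 6·h(6) - 4·h(7) + h(8) = 0.
Substituting the known values and solving for h(6):
  6·h(6) = -3879
  h(6) = -1293/2.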